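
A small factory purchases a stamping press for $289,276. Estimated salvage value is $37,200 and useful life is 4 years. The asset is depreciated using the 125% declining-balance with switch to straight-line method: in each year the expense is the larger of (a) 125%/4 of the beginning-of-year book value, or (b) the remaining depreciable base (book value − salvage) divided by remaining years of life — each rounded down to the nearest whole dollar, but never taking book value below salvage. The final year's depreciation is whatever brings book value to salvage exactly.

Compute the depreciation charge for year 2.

$62,149

Depreciable base = $289,276 − $37,200 = $252,076.
Year 1: DB = ⌊$289,276 × 125%/4⌋ = $90,398; SL = ⌊$252,076/4⌋ = $63,019 → take DB $90,398. Book value $198,878.
Year 2: DB = ⌊$198,878 × 125%/4⌋ = $62,149; SL = ⌊$161,678/3⌋ = $53,892 → take DB $62,149. Book value $136,729.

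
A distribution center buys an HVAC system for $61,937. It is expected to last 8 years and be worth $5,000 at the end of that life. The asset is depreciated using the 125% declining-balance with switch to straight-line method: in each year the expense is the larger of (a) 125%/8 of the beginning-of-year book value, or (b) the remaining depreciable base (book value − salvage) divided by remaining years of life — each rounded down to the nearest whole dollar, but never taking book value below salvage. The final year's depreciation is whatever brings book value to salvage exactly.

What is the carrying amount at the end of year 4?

$30,765

Depreciable base = $61,937 − $5,000 = $56,937.
Year 1: DB = ⌊$61,937 × 125%/8⌋ = $9,677; SL = ⌊$56,937/8⌋ = $7,117 → take DB $9,677. Book value $52,260.
Year 2: DB = ⌊$52,260 × 125%/8⌋ = $8,165; SL = ⌊$47,260/7⌋ = $6,751 → take DB $8,165. Book value $44,095.
Year 3: DB = ⌊$44,095 × 125%/8⌋ = $6,889; SL = ⌊$39,095/6⌋ = $6,515 → take DB $6,889. Book value $37,206.
Year 4: DB = ⌊$37,206 × 125%/8⌋ = $5,813; SL = ⌊$32,206/5⌋ = $6,441 → take SL $6,441. Book value $30,765.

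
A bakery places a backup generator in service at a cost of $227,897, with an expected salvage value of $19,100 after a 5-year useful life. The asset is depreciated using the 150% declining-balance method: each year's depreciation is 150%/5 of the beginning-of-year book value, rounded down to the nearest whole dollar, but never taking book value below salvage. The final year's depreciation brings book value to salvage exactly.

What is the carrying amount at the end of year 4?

$54,719

Depreciable base = $227,897 − $19,100 = $208,797.
Year 1: ⌊$227,897 × 150%/5⌋ = $68,369. Book value $159,528.
Year 2: ⌊$159,528 × 150%/5⌋ = $47,858. Book value $111,670.
Year 3: ⌊$111,670 × 150%/5⌋ = $33,501. Book value $78,169.
Year 4: ⌊$78,169 × 150%/5⌋ = $23,450. Book value $54,719.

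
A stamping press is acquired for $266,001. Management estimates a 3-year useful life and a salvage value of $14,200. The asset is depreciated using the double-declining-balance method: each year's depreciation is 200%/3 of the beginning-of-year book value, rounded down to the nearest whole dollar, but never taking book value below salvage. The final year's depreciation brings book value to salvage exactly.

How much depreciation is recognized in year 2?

Depreciable base = $266,001 − $14,200 = $251,801.
Year 1: ⌊$266,001 × 200%/3⌋ = $177,334. Book value $88,667.
Year 2: ⌊$88,667 × 200%/3⌋ = $59,111. Book value $29,556.

$59,111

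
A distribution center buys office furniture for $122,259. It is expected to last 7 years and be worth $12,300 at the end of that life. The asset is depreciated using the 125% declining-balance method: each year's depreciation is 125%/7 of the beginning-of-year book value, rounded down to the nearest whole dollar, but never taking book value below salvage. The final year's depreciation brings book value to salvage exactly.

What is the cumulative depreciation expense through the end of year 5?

Depreciable base = $122,259 − $12,300 = $109,959.
Year 1: ⌊$122,259 × 125%/7⌋ = $21,831. Book value $100,428.
Year 2: ⌊$100,428 × 125%/7⌋ = $17,933. Book value $82,495.
Year 3: ⌊$82,495 × 125%/7⌋ = $14,731. Book value $67,764.
Year 4: ⌊$67,764 × 125%/7⌋ = $12,100. Book value $55,664.
Year 5: ⌊$55,664 × 125%/7⌋ = $9,940. Book value $45,724.
Accumulated through year 5 = $122,259 − $45,724 = $76,535.

$76,535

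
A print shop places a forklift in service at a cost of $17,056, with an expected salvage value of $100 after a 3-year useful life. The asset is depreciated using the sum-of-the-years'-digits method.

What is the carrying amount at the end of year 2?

$2,926

Depreciable base = $17,056 − $100 = $16,956.
Sum of the years' digits = 3+2+1 = 6.
Year 1: $16,956 × 3/6 = $8,478. Book value $8,578.
Year 2: $16,956 × 2/6 = $5,652. Book value $2,926.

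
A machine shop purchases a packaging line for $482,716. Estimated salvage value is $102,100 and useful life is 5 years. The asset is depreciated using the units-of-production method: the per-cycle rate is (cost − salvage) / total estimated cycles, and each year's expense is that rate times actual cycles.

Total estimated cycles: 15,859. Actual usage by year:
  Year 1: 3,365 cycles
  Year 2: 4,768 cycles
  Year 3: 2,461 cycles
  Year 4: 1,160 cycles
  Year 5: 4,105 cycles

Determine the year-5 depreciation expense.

$98,520

Depreciable base = $482,716 − $102,100 = $380,616.
Rate = $380,616 / 15,859 cycles = $24 per cycle.
Year 1: 3,365 × $24 = $80,760. Book value $401,956.
Year 2: 4,768 × $24 = $114,432. Book value $287,524.
Year 3: 2,461 × $24 = $59,064. Book value $228,460.
Year 4: 1,160 × $24 = $27,840. Book value $200,620.
Year 5: 4,105 × $24 = $98,520. Book value $102,100.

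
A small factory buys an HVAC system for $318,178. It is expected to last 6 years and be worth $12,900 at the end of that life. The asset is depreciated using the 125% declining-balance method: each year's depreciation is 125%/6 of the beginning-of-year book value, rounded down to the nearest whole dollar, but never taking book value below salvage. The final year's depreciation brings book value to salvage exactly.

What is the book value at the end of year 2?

$199,414

Depreciable base = $318,178 − $12,900 = $305,278.
Year 1: ⌊$318,178 × 125%/6⌋ = $66,287. Book value $251,891.
Year 2: ⌊$251,891 × 125%/6⌋ = $52,477. Book value $199,414.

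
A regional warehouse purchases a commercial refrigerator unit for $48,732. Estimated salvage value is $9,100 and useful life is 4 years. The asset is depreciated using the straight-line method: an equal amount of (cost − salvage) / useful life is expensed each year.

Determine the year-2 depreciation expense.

$9,908

Depreciable base = $48,732 − $9,100 = $39,632.
Annual expense = $39,632 / 4 = $9,908.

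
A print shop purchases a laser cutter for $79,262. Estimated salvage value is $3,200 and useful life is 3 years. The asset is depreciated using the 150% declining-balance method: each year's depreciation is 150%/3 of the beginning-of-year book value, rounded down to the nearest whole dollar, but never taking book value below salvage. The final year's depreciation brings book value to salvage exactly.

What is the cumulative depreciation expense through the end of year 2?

$59,446

Depreciable base = $79,262 − $3,200 = $76,062.
Year 1: ⌊$79,262 × 150%/3⌋ = $39,631. Book value $39,631.
Year 2: ⌊$39,631 × 150%/3⌋ = $19,815. Book value $19,816.
Accumulated through year 2 = $79,262 − $19,816 = $59,446.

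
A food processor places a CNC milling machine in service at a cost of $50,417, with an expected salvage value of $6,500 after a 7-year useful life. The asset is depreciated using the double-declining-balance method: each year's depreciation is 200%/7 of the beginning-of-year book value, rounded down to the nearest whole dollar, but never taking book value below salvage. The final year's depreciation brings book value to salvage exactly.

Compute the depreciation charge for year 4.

Depreciable base = $50,417 − $6,500 = $43,917.
Year 1: ⌊$50,417 × 200%/7⌋ = $14,404. Book value $36,013.
Year 2: ⌊$36,013 × 200%/7⌋ = $10,289. Book value $25,724.
Year 3: ⌊$25,724 × 200%/7⌋ = $7,349. Book value $18,375.
Year 4: ⌊$18,375 × 200%/7⌋ = $5,250. Book value $13,125.

$5,250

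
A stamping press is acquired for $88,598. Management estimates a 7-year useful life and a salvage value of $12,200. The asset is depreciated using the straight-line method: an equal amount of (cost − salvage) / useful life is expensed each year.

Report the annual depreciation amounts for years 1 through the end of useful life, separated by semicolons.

Depreciable base = $88,598 − $12,200 = $76,398.
Annual expense = $76,398 / 7 = $10,914.
End of year 1: book value $77,684.
End of year 2: book value $66,770.
End of year 3: book value $55,856.
End of year 4: book value $44,942.
End of year 5: book value $34,028.
End of year 6: book value $23,114.
End of year 7: book value $12,200.

$10,914; $10,914; $10,914; $10,914; $10,914; $10,914; $10,914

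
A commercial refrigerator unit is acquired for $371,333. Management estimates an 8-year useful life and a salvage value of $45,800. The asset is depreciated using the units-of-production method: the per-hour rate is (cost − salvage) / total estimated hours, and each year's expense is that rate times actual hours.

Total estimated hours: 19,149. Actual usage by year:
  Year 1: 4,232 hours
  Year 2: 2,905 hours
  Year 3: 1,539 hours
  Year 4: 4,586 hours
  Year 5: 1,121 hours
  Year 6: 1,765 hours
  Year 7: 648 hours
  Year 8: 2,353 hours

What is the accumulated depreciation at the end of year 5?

Depreciable base = $371,333 − $45,800 = $325,533.
Rate = $325,533 / 19,149 hours = $17 per hour.
Year 1: 4,232 × $17 = $71,944. Book value $299,389.
Year 2: 2,905 × $17 = $49,385. Book value $250,004.
Year 3: 1,539 × $17 = $26,163. Book value $223,841.
Year 4: 4,586 × $17 = $77,962. Book value $145,879.
Year 5: 1,121 × $17 = $19,057. Book value $126,822.
Accumulated through year 5 = $371,333 − $126,822 = $244,511.

$244,511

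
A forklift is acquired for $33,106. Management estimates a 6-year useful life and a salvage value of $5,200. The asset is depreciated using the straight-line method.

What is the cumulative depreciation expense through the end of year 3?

Depreciable base = $33,106 − $5,200 = $27,906.
Annual expense = $27,906 / 6 = $4,651.
End of year 1: book value $28,455.
End of year 2: book value $23,804.
End of year 3: book value $19,153.
Accumulated through year 3 = $33,106 − $19,153 = $13,953.

$13,953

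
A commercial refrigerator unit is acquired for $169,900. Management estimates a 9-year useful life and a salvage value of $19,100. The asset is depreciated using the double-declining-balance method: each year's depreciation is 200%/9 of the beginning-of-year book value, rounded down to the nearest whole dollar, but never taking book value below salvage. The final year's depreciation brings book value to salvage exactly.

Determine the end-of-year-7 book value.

$29,256

Depreciable base = $169,900 − $19,100 = $150,800.
Year 1: ⌊$169,900 × 200%/9⌋ = $37,755. Book value $132,145.
Year 2: ⌊$132,145 × 200%/9⌋ = $29,365. Book value $102,780.
Year 3: ⌊$102,780 × 200%/9⌋ = $22,840. Book value $79,940.
Year 4: ⌊$79,940 × 200%/9⌋ = $17,764. Book value $62,176.
Year 5: ⌊$62,176 × 200%/9⌋ = $13,816. Book value $48,360.
Year 6: ⌊$48,360 × 200%/9⌋ = $10,746. Book value $37,614.
Year 7: ⌊$37,614 × 200%/9⌋ = $8,358. Book value $29,256.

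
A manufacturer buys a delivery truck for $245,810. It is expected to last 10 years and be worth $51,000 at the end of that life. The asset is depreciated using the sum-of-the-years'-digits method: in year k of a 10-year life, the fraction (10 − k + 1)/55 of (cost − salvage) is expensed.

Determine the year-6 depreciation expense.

$17,710

Depreciable base = $245,810 − $51,000 = $194,810.
Sum of the years' digits = 10+9+8+7+6+5+4+3+2+1 = 55.
Year 1: $194,810 × 10/55 = $35,420. Book value $210,390.
Year 2: $194,810 × 9/55 = $31,878. Book value $178,512.
Year 3: $194,810 × 8/55 = $28,336. Book value $150,176.
Year 4: $194,810 × 7/55 = $24,794. Book value $125,382.
Year 5: $194,810 × 6/55 = $21,252. Book value $104,130.
Year 6: $194,810 × 5/55 = $17,710. Book value $86,420.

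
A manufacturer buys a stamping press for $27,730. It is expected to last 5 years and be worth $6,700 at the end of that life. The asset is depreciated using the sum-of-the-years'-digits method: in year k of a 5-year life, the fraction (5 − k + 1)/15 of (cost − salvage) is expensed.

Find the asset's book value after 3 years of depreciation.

$10,906

Depreciable base = $27,730 − $6,700 = $21,030.
Sum of the years' digits = 5+4+3+2+1 = 15.
Year 1: $21,030 × 5/15 = $7,010. Book value $20,720.
Year 2: $21,030 × 4/15 = $5,608. Book value $15,112.
Year 3: $21,030 × 3/15 = $4,206. Book value $10,906.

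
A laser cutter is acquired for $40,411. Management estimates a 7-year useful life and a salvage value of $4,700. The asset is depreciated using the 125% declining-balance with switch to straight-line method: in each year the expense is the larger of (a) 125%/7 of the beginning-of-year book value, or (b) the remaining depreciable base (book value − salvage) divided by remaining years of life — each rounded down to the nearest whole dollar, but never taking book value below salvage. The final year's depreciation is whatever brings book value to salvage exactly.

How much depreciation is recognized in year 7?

Depreciable base = $40,411 − $4,700 = $35,711.
Year 1: DB = ⌊$40,411 × 125%/7⌋ = $7,216; SL = ⌊$35,711/7⌋ = $5,101 → take DB $7,216. Book value $33,195.
Year 2: DB = ⌊$33,195 × 125%/7⌋ = $5,927; SL = ⌊$28,495/6⌋ = $4,749 → take DB $5,927. Book value $27,268.
Year 3: DB = ⌊$27,268 × 125%/7⌋ = $4,869; SL = ⌊$22,568/5⌋ = $4,513 → take DB $4,869. Book value $22,399.
Year 4: DB = ⌊$22,399 × 125%/7⌋ = $3,999; SL = ⌊$17,699/4⌋ = $4,424 → take SL $4,424. Book value $17,975.
Year 5: DB = ⌊$17,975 × 125%/7⌋ = $3,209; SL = ⌊$13,275/3⌋ = $4,425 → take SL $4,425. Book value $13,550.
Year 6: DB = ⌊$13,550 × 125%/7⌋ = $2,419; SL = ⌊$8,850/2⌋ = $4,425 → take SL $4,425. Book value $9,125.
Year 7 (final): $9,125 − $4,700 = $4,425. Book value $4,700.

$4,425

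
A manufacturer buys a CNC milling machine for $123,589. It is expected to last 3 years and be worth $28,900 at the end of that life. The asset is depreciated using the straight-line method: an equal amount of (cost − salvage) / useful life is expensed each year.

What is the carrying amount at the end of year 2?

$60,463

Depreciable base = $123,589 − $28,900 = $94,689.
Annual expense = $94,689 / 3 = $31,563.
End of year 1: book value $92,026.
End of year 2: book value $60,463.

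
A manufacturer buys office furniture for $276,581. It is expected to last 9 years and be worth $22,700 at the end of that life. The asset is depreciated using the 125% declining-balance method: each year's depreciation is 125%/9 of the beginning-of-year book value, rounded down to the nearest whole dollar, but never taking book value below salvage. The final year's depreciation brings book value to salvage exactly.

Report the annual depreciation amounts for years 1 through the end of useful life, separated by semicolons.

$38,414; $33,078; $28,484; $24,528; $21,121; $18,188; $15,662; $13,486; $60,920

Depreciable base = $276,581 − $22,700 = $253,881.
Year 1: ⌊$276,581 × 125%/9⌋ = $38,414. Book value $238,167.
Year 2: ⌊$238,167 × 125%/9⌋ = $33,078. Book value $205,089.
Year 3: ⌊$205,089 × 125%/9⌋ = $28,484. Book value $176,605.
Year 4: ⌊$176,605 × 125%/9⌋ = $24,528. Book value $152,077.
Year 5: ⌊$152,077 × 125%/9⌋ = $21,121. Book value $130,956.
Year 6: ⌊$130,956 × 125%/9⌋ = $18,188. Book value $112,768.
Year 7: ⌊$112,768 × 125%/9⌋ = $15,662. Book value $97,106.
Year 8: ⌊$97,106 × 125%/9⌋ = $13,486. Book value $83,620.
Year 9 (final): $83,620 − $22,700 = $60,920. Book value $22,700.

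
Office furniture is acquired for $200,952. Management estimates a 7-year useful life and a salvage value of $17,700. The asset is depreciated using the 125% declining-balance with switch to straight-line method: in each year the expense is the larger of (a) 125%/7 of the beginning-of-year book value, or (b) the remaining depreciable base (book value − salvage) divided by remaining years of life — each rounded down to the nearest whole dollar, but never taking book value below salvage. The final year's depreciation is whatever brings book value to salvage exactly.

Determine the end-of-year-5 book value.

Depreciable base = $200,952 − $17,700 = $183,252.
Year 1: DB = ⌊$200,952 × 125%/7⌋ = $35,884; SL = ⌊$183,252/7⌋ = $26,178 → take DB $35,884. Book value $165,068.
Year 2: DB = ⌊$165,068 × 125%/7⌋ = $29,476; SL = ⌊$147,368/6⌋ = $24,561 → take DB $29,476. Book value $135,592.
Year 3: DB = ⌊$135,592 × 125%/7⌋ = $24,212; SL = ⌊$117,892/5⌋ = $23,578 → take DB $24,212. Book value $111,380.
Year 4: DB = ⌊$111,380 × 125%/7⌋ = $19,889; SL = ⌊$93,680/4⌋ = $23,420 → take SL $23,420. Book value $87,960.
Year 5: DB = ⌊$87,960 × 125%/7⌋ = $15,707; SL = ⌊$70,260/3⌋ = $23,420 → take SL $23,420. Book value $64,540.

$64,540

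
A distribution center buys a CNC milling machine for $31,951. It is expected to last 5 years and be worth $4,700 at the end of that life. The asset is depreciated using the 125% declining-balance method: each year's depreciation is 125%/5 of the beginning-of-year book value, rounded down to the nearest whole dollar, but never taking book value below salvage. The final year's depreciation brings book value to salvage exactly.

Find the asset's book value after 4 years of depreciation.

Depreciable base = $31,951 − $4,700 = $27,251.
Year 1: ⌊$31,951 × 125%/5⌋ = $7,987. Book value $23,964.
Year 2: ⌊$23,964 × 125%/5⌋ = $5,991. Book value $17,973.
Year 3: ⌊$17,973 × 125%/5⌋ = $4,493. Book value $13,480.
Year 4: ⌊$13,480 × 125%/5⌋ = $3,370. Book value $10,110.

$10,110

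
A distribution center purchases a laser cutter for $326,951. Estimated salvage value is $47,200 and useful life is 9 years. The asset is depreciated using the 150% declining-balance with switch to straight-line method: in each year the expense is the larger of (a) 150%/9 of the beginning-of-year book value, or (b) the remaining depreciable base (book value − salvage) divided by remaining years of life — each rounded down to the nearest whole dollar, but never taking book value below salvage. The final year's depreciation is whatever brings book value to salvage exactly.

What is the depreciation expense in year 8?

$20,766

Depreciable base = $326,951 − $47,200 = $279,751.
Year 1: DB = ⌊$326,951 × 150%/9⌋ = $54,491; SL = ⌊$279,751/9⌋ = $31,083 → take DB $54,491. Book value $272,460.
Year 2: DB = ⌊$272,460 × 150%/9⌋ = $45,410; SL = ⌊$225,260/8⌋ = $28,157 → take DB $45,410. Book value $227,050.
Year 3: DB = ⌊$227,050 × 150%/9⌋ = $37,841; SL = ⌊$179,850/7⌋ = $25,692 → take DB $37,841. Book value $189,209.
Year 4: DB = ⌊$189,209 × 150%/9⌋ = $31,534; SL = ⌊$142,009/6⌋ = $23,668 → take DB $31,534. Book value $157,675.
Year 5: DB = ⌊$157,675 × 150%/9⌋ = $26,279; SL = ⌊$110,475/5⌋ = $22,095 → take DB $26,279. Book value $131,396.
Year 6: DB = ⌊$131,396 × 150%/9⌋ = $21,899; SL = ⌊$84,196/4⌋ = $21,049 → take DB $21,899. Book value $109,497.
Year 7: DB = ⌊$109,497 × 150%/9⌋ = $18,249; SL = ⌊$62,297/3⌋ = $20,765 → take SL $20,765. Book value $88,732.
Year 8: DB = ⌊$88,732 × 150%/9⌋ = $14,788; SL = ⌊$41,532/2⌋ = $20,766 → take SL $20,766. Book value $67,966.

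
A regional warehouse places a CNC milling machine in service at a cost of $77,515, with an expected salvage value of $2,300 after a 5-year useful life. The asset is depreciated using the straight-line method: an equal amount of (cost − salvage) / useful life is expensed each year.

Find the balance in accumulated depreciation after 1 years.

$15,043

Depreciable base = $77,515 − $2,300 = $75,215.
Annual expense = $75,215 / 5 = $15,043.
End of year 1: book value $62,472.
Accumulated through year 1 = $77,515 − $62,472 = $15,043.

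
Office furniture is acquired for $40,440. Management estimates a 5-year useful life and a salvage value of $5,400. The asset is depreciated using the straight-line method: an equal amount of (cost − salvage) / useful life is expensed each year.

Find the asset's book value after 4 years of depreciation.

Depreciable base = $40,440 − $5,400 = $35,040.
Annual expense = $35,040 / 5 = $7,008.
End of year 1: book value $33,432.
End of year 2: book value $26,424.
End of year 3: book value $19,416.
End of year 4: book value $12,408.

$12,408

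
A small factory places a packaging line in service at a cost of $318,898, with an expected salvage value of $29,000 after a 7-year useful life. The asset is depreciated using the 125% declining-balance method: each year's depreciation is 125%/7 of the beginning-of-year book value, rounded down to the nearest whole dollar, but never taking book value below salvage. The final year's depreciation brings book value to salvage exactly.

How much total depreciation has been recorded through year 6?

$220,931

Depreciable base = $318,898 − $29,000 = $289,898.
Year 1: ⌊$318,898 × 125%/7⌋ = $56,946. Book value $261,952.
Year 2: ⌊$261,952 × 125%/7⌋ = $46,777. Book value $215,175.
Year 3: ⌊$215,175 × 125%/7⌋ = $38,424. Book value $176,751.
Year 4: ⌊$176,751 × 125%/7⌋ = $31,562. Book value $145,189.
Year 5: ⌊$145,189 × 125%/7⌋ = $25,926. Book value $119,263.
Year 6: ⌊$119,263 × 125%/7⌋ = $21,296. Book value $97,967.
Accumulated through year 6 = $318,898 − $97,967 = $220,931.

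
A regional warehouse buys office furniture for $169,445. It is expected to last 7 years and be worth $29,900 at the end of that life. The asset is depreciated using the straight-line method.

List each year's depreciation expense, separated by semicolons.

Depreciable base = $169,445 − $29,900 = $139,545.
Annual expense = $139,545 / 7 = $19,935.
End of year 1: book value $149,510.
End of year 2: book value $129,575.
End of year 3: book value $109,640.
End of year 4: book value $89,705.
End of year 5: book value $69,770.
End of year 6: book value $49,835.
End of year 7: book value $29,900.

$19,935; $19,935; $19,935; $19,935; $19,935; $19,935; $19,935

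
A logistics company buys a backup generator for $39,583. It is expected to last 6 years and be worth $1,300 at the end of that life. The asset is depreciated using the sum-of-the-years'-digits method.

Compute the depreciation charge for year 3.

Depreciable base = $39,583 − $1,300 = $38,283.
Sum of the years' digits = 6+5+4+3+2+1 = 21.
Year 1: $38,283 × 6/21 = $10,938. Book value $28,645.
Year 2: $38,283 × 5/21 = $9,115. Book value $19,530.
Year 3: $38,283 × 4/21 = $7,292. Book value $12,238.

$7,292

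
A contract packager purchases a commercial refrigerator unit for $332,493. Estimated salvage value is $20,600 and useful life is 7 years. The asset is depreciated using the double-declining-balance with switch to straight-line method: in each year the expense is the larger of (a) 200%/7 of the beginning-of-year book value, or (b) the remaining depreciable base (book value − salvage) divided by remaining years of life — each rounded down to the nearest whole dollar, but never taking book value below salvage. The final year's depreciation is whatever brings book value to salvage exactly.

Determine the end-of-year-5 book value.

$61,823

Depreciable base = $332,493 − $20,600 = $311,893.
Year 1: DB = ⌊$332,493 × 200%/7⌋ = $94,998; SL = ⌊$311,893/7⌋ = $44,556 → take DB $94,998. Book value $237,495.
Year 2: DB = ⌊$237,495 × 200%/7⌋ = $67,855; SL = ⌊$216,895/6⌋ = $36,149 → take DB $67,855. Book value $169,640.
Year 3: DB = ⌊$169,640 × 200%/7⌋ = $48,468; SL = ⌊$149,040/5⌋ = $29,808 → take DB $48,468. Book value $121,172.
Year 4: DB = ⌊$121,172 × 200%/7⌋ = $34,620; SL = ⌊$100,572/4⌋ = $25,143 → take DB $34,620. Book value $86,552.
Year 5: DB = ⌊$86,552 × 200%/7⌋ = $24,729; SL = ⌊$65,952/3⌋ = $21,984 → take DB $24,729. Book value $61,823.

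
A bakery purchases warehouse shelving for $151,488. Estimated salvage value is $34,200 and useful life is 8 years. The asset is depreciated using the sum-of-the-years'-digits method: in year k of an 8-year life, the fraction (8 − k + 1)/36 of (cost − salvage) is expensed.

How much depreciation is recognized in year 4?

Depreciable base = $151,488 − $34,200 = $117,288.
Sum of the years' digits = 8+7+6+5+4+3+2+1 = 36.
Year 1: $117,288 × 8/36 = $26,064. Book value $125,424.
Year 2: $117,288 × 7/36 = $22,806. Book value $102,618.
Year 3: $117,288 × 6/36 = $19,548. Book value $83,070.
Year 4: $117,288 × 5/36 = $16,290. Book value $66,780.

$16,290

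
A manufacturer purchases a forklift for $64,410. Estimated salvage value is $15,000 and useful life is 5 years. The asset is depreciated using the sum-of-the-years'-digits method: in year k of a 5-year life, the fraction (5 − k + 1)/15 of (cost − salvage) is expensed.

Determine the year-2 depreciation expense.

Depreciable base = $64,410 − $15,000 = $49,410.
Sum of the years' digits = 5+4+3+2+1 = 15.
Year 1: $49,410 × 5/15 = $16,470. Book value $47,940.
Year 2: $49,410 × 4/15 = $13,176. Book value $34,764.

$13,176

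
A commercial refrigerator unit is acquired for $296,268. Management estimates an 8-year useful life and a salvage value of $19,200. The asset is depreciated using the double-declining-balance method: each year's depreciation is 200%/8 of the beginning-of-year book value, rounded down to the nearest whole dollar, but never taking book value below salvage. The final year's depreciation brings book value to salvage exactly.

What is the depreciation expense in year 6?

$17,576

Depreciable base = $296,268 − $19,200 = $277,068.
Year 1: ⌊$296,268 × 200%/8⌋ = $74,067. Book value $222,201.
Year 2: ⌊$222,201 × 200%/8⌋ = $55,550. Book value $166,651.
Year 3: ⌊$166,651 × 200%/8⌋ = $41,662. Book value $124,989.
Year 4: ⌊$124,989 × 200%/8⌋ = $31,247. Book value $93,742.
Year 5: ⌊$93,742 × 200%/8⌋ = $23,435. Book value $70,307.
Year 6: ⌊$70,307 × 200%/8⌋ = $17,576. Book value $52,731.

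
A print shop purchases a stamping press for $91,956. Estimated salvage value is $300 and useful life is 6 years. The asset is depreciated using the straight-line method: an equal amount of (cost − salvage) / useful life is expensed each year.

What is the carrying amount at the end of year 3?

$46,128

Depreciable base = $91,956 − $300 = $91,656.
Annual expense = $91,656 / 6 = $15,276.
End of year 1: book value $76,680.
End of year 2: book value $61,404.
End of year 3: book value $46,128.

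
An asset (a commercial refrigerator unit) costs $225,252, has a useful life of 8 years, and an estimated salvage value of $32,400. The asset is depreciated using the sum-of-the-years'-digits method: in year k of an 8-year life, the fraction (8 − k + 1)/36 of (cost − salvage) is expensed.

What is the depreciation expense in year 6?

$16,071

Depreciable base = $225,252 − $32,400 = $192,852.
Sum of the years' digits = 8+7+6+5+4+3+2+1 = 36.
Year 1: $192,852 × 8/36 = $42,856. Book value $182,396.
Year 2: $192,852 × 7/36 = $37,499. Book value $144,897.
Year 3: $192,852 × 6/36 = $32,142. Book value $112,755.
Year 4: $192,852 × 5/36 = $26,785. Book value $85,970.
Year 5: $192,852 × 4/36 = $21,428. Book value $64,542.
Year 6: $192,852 × 3/36 = $16,071. Book value $48,471.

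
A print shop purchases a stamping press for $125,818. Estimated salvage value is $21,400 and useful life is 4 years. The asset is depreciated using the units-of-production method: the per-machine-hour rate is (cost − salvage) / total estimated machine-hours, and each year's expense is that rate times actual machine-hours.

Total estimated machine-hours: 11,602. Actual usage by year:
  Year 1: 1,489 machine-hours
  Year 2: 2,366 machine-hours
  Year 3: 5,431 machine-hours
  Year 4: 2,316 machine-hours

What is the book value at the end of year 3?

Depreciable base = $125,818 − $21,400 = $104,418.
Rate = $104,418 / 11,602 machine-hours = $9 per machine-hour.
Year 1: 1,489 × $9 = $13,401. Book value $112,417.
Year 2: 2,366 × $9 = $21,294. Book value $91,123.
Year 3: 5,431 × $9 = $48,879. Book value $42,244.

$42,244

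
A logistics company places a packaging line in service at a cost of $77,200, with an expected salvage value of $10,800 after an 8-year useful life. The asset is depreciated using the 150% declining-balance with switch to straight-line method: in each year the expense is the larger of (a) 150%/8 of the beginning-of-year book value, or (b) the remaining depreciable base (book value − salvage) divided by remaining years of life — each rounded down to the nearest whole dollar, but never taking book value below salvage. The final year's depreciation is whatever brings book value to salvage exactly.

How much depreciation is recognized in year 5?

Depreciable base = $77,200 − $10,800 = $66,400.
Year 1: DB = ⌊$77,200 × 150%/8⌋ = $14,475; SL = ⌊$66,400/8⌋ = $8,300 → take DB $14,475. Book value $62,725.
Year 2: DB = ⌊$62,725 × 150%/8⌋ = $11,760; SL = ⌊$51,925/7⌋ = $7,417 → take DB $11,760. Book value $50,965.
Year 3: DB = ⌊$50,965 × 150%/8⌋ = $9,555; SL = ⌊$40,165/6⌋ = $6,694 → take DB $9,555. Book value $41,410.
Year 4: DB = ⌊$41,410 × 150%/8⌋ = $7,764; SL = ⌊$30,610/5⌋ = $6,122 → take DB $7,764. Book value $33,646.
Year 5: DB = ⌊$33,646 × 150%/8⌋ = $6,308; SL = ⌊$22,846/4⌋ = $5,711 → take DB $6,308. Book value $27,338.

$6,308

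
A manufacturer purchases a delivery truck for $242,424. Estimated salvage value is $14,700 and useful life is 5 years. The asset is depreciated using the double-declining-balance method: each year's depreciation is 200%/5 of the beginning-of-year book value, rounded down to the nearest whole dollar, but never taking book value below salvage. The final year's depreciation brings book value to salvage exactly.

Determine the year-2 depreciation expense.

$58,182

Depreciable base = $242,424 − $14,700 = $227,724.
Year 1: ⌊$242,424 × 200%/5⌋ = $96,969. Book value $145,455.
Year 2: ⌊$145,455 × 200%/5⌋ = $58,182. Book value $87,273.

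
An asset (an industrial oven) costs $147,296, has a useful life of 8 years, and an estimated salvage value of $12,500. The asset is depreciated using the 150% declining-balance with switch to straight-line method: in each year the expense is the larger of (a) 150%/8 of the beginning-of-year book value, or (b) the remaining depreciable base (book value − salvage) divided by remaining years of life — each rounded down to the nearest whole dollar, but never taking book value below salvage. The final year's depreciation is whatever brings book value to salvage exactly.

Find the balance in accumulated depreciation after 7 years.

Depreciable base = $147,296 − $12,500 = $134,796.
Year 1: DB = ⌊$147,296 × 150%/8⌋ = $27,618; SL = ⌊$134,796/8⌋ = $16,849 → take DB $27,618. Book value $119,678.
Year 2: DB = ⌊$119,678 × 150%/8⌋ = $22,439; SL = ⌊$107,178/7⌋ = $15,311 → take DB $22,439. Book value $97,239.
Year 3: DB = ⌊$97,239 × 150%/8⌋ = $18,232; SL = ⌊$84,739/6⌋ = $14,123 → take DB $18,232. Book value $79,007.
Year 4: DB = ⌊$79,007 × 150%/8⌋ = $14,813; SL = ⌊$66,507/5⌋ = $13,301 → take DB $14,813. Book value $64,194.
Year 5: DB = ⌊$64,194 × 150%/8⌋ = $12,036; SL = ⌊$51,694/4⌋ = $12,923 → take SL $12,923. Book value $51,271.
Year 6: DB = ⌊$51,271 × 150%/8⌋ = $9,613; SL = ⌊$38,771/3⌋ = $12,923 → take SL $12,923. Book value $38,348.
Year 7: DB = ⌊$38,348 × 150%/8⌋ = $7,190; SL = ⌊$25,848/2⌋ = $12,924 → take SL $12,924. Book value $25,424.
Accumulated through year 7 = $147,296 − $25,424 = $121,872.

$121,872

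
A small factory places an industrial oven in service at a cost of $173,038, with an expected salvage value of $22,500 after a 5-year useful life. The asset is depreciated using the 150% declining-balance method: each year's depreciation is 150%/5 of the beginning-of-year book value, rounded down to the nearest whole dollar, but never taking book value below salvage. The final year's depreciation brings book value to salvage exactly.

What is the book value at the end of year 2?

Depreciable base = $173,038 − $22,500 = $150,538.
Year 1: ⌊$173,038 × 150%/5⌋ = $51,911. Book value $121,127.
Year 2: ⌊$121,127 × 150%/5⌋ = $36,338. Book value $84,789.

$84,789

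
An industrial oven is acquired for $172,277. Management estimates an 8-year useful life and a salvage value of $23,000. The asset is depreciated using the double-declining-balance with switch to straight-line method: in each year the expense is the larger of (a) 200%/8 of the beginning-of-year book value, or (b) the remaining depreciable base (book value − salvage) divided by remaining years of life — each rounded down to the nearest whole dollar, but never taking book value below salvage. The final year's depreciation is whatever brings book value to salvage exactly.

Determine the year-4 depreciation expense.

Depreciable base = $172,277 − $23,000 = $149,277.
Year 1: DB = ⌊$172,277 × 200%/8⌋ = $43,069; SL = ⌊$149,277/8⌋ = $18,659 → take DB $43,069. Book value $129,208.
Year 2: DB = ⌊$129,208 × 200%/8⌋ = $32,302; SL = ⌊$106,208/7⌋ = $15,172 → take DB $32,302. Book value $96,906.
Year 3: DB = ⌊$96,906 × 200%/8⌋ = $24,226; SL = ⌊$73,906/6⌋ = $12,317 → take DB $24,226. Book value $72,680.
Year 4: DB = ⌊$72,680 × 200%/8⌋ = $18,170; SL = ⌊$49,680/5⌋ = $9,936 → take DB $18,170. Book value $54,510.

$18,170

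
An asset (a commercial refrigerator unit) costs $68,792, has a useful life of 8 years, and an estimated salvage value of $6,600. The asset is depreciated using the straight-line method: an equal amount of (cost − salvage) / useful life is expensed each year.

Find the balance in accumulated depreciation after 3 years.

Depreciable base = $68,792 − $6,600 = $62,192.
Annual expense = $62,192 / 8 = $7,774.
End of year 1: book value $61,018.
End of year 2: book value $53,244.
End of year 3: book value $45,470.
Accumulated through year 3 = $68,792 − $45,470 = $23,322.

$23,322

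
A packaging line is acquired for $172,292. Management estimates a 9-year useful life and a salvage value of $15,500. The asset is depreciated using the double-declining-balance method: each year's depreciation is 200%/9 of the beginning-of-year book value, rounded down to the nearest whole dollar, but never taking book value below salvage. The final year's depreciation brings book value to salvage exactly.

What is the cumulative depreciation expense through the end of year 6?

Depreciable base = $172,292 − $15,500 = $156,792.
Year 1: ⌊$172,292 × 200%/9⌋ = $38,287. Book value $134,005.
Year 2: ⌊$134,005 × 200%/9⌋ = $29,778. Book value $104,227.
Year 3: ⌊$104,227 × 200%/9⌋ = $23,161. Book value $81,066.
Year 4: ⌊$81,066 × 200%/9⌋ = $18,014. Book value $63,052.
Year 5: ⌊$63,052 × 200%/9⌋ = $14,011. Book value $49,041.
Year 6: ⌊$49,041 × 200%/9⌋ = $10,898. Book value $38,143.
Accumulated through year 6 = $172,292 − $38,143 = $134,149.

$134,149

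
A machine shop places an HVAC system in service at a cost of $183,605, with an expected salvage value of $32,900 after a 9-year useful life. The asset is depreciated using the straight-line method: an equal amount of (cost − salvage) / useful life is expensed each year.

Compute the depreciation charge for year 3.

$16,745

Depreciable base = $183,605 − $32,900 = $150,705.
Annual expense = $150,705 / 9 = $16,745.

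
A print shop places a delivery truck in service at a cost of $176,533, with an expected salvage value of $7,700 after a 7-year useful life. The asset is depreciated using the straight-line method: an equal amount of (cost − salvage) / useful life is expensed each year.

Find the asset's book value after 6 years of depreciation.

Depreciable base = $176,533 − $7,700 = $168,833.
Annual expense = $168,833 / 7 = $24,119.
End of year 1: book value $152,414.
End of year 2: book value $128,295.
End of year 3: book value $104,176.
End of year 4: book value $80,057.
End of year 5: book value $55,938.
End of year 6: book value $31,819.

$31,819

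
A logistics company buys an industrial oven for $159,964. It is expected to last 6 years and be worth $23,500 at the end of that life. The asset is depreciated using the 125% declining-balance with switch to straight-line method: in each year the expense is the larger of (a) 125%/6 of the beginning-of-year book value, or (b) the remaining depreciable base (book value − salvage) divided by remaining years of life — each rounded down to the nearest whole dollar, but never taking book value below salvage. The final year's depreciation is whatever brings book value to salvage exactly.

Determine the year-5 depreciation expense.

$18,623

Depreciable base = $159,964 − $23,500 = $136,464.
Year 1: DB = ⌊$159,964 × 125%/6⌋ = $33,325; SL = ⌊$136,464/6⌋ = $22,744 → take DB $33,325. Book value $126,639.
Year 2: DB = ⌊$126,639 × 125%/6⌋ = $26,383; SL = ⌊$103,139/5⌋ = $20,627 → take DB $26,383. Book value $100,256.
Year 3: DB = ⌊$100,256 × 125%/6⌋ = $20,886; SL = ⌊$76,756/4⌋ = $19,189 → take DB $20,886. Book value $79,370.
Year 4: DB = ⌊$79,370 × 125%/6⌋ = $16,535; SL = ⌊$55,870/3⌋ = $18,623 → take SL $18,623. Book value $60,747.
Year 5: DB = ⌊$60,747 × 125%/6⌋ = $12,655; SL = ⌊$37,247/2⌋ = $18,623 → take SL $18,623. Book value $42,124.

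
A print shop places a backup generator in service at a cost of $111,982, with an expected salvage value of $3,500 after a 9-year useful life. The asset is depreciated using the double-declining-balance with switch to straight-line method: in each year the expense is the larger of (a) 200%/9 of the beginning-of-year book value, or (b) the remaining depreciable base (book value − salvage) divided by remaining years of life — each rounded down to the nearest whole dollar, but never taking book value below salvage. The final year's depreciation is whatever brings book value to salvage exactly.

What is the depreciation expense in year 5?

Depreciable base = $111,982 − $3,500 = $108,482.
Year 1: DB = ⌊$111,982 × 200%/9⌋ = $24,884; SL = ⌊$108,482/9⌋ = $12,053 → take DB $24,884. Book value $87,098.
Year 2: DB = ⌊$87,098 × 200%/9⌋ = $19,355; SL = ⌊$83,598/8⌋ = $10,449 → take DB $19,355. Book value $67,743.
Year 3: DB = ⌊$67,743 × 200%/9⌋ = $15,054; SL = ⌊$64,243/7⌋ = $9,177 → take DB $15,054. Book value $52,689.
Year 4: DB = ⌊$52,689 × 200%/9⌋ = $11,708; SL = ⌊$49,189/6⌋ = $8,198 → take DB $11,708. Book value $40,981.
Year 5: DB = ⌊$40,981 × 200%/9⌋ = $9,106; SL = ⌊$37,481/5⌋ = $7,496 → take DB $9,106. Book value $31,875.

$9,106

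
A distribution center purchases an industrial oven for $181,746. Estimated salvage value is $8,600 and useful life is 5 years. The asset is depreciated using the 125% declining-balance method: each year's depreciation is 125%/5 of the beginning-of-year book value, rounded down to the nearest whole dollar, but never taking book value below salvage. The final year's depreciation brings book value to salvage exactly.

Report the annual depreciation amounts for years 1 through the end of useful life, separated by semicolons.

$45,436; $34,077; $25,558; $19,168; $48,907

Depreciable base = $181,746 − $8,600 = $173,146.
Year 1: ⌊$181,746 × 125%/5⌋ = $45,436. Book value $136,310.
Year 2: ⌊$136,310 × 125%/5⌋ = $34,077. Book value $102,233.
Year 3: ⌊$102,233 × 125%/5⌋ = $25,558. Book value $76,675.
Year 4: ⌊$76,675 × 125%/5⌋ = $19,168. Book value $57,507.
Year 5 (final): $57,507 − $8,600 = $48,907. Book value $8,600.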